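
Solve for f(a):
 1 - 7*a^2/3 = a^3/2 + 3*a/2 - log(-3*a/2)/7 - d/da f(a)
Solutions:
 f(a) = C1 + a^4/8 + 7*a^3/9 + 3*a^2/4 - a*log(-a)/7 + a*(-6 - log(3) + log(2))/7


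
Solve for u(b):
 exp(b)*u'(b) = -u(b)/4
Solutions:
 u(b) = C1*exp(exp(-b)/4)


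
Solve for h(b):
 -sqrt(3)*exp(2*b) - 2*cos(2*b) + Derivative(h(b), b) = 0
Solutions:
 h(b) = C1 + sqrt(3)*exp(2*b)/2 + sin(2*b)


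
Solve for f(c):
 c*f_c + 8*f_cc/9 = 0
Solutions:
 f(c) = C1 + C2*erf(3*c/4)


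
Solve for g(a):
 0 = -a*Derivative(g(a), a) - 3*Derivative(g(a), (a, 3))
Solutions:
 g(a) = C1 + Integral(C2*airyai(-3^(2/3)*a/3) + C3*airybi(-3^(2/3)*a/3), a)


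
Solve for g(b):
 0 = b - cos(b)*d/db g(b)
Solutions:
 g(b) = C1 + Integral(b/cos(b), b)


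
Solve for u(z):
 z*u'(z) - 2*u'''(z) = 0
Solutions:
 u(z) = C1 + Integral(C2*airyai(2^(2/3)*z/2) + C3*airybi(2^(2/3)*z/2), z)


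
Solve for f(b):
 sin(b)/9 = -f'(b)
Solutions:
 f(b) = C1 + cos(b)/9


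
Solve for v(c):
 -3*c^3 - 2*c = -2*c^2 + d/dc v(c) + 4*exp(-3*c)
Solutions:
 v(c) = C1 - 3*c^4/4 + 2*c^3/3 - c^2 + 4*exp(-3*c)/3


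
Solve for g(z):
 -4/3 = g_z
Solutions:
 g(z) = C1 - 4*z/3


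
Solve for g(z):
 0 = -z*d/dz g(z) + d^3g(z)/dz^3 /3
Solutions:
 g(z) = C1 + Integral(C2*airyai(3^(1/3)*z) + C3*airybi(3^(1/3)*z), z)


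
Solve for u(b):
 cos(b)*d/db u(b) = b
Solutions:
 u(b) = C1 + Integral(b/cos(b), b)


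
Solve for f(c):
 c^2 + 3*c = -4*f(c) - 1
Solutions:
 f(c) = -c^2/4 - 3*c/4 - 1/4


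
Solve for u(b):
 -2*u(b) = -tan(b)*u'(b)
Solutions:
 u(b) = C1*sin(b)^2


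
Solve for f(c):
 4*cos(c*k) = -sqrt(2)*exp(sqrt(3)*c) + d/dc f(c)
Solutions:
 f(c) = C1 + sqrt(6)*exp(sqrt(3)*c)/3 + 4*sin(c*k)/k


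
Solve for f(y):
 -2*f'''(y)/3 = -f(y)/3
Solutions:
 f(y) = C3*exp(2^(2/3)*y/2) + (C1*sin(2^(2/3)*sqrt(3)*y/4) + C2*cos(2^(2/3)*sqrt(3)*y/4))*exp(-2^(2/3)*y/4)


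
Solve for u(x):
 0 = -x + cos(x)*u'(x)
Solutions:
 u(x) = C1 + Integral(x/cos(x), x)


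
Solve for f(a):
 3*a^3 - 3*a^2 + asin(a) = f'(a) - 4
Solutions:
 f(a) = C1 + 3*a^4/4 - a^3 + a*asin(a) + 4*a + sqrt(1 - a^2)


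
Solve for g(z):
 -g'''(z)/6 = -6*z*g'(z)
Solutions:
 g(z) = C1 + Integral(C2*airyai(6^(2/3)*z) + C3*airybi(6^(2/3)*z), z)


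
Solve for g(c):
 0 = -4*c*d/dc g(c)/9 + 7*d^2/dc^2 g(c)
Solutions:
 g(c) = C1 + C2*erfi(sqrt(14)*c/21)


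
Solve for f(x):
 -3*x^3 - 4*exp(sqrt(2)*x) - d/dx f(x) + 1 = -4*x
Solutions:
 f(x) = C1 - 3*x^4/4 + 2*x^2 + x - 2*sqrt(2)*exp(sqrt(2)*x)


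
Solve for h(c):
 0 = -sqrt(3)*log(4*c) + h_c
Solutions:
 h(c) = C1 + sqrt(3)*c*log(c) - sqrt(3)*c + 2*sqrt(3)*c*log(2)


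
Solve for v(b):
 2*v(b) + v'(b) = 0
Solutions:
 v(b) = C1*exp(-2*b)


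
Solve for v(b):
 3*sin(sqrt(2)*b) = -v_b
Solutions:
 v(b) = C1 + 3*sqrt(2)*cos(sqrt(2)*b)/2


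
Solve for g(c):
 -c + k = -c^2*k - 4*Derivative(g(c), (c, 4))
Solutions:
 g(c) = C1 + C2*c + C3*c^2 + C4*c^3 - c^6*k/1440 + c^5/480 - c^4*k/96


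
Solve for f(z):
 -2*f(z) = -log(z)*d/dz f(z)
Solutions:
 f(z) = C1*exp(2*li(z))


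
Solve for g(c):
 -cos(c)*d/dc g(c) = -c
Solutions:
 g(c) = C1 + Integral(c/cos(c), c)


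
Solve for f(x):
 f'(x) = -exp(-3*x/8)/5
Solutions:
 f(x) = C1 + 8*exp(-3*x/8)/15


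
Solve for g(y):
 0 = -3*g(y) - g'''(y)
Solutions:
 g(y) = C3*exp(-3^(1/3)*y) + (C1*sin(3^(5/6)*y/2) + C2*cos(3^(5/6)*y/2))*exp(3^(1/3)*y/2)


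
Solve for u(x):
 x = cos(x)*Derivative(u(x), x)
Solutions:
 u(x) = C1 + Integral(x/cos(x), x)


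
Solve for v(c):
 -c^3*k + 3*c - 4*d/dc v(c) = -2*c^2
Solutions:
 v(c) = C1 - c^4*k/16 + c^3/6 + 3*c^2/8


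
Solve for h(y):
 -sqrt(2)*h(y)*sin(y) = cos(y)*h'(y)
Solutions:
 h(y) = C1*cos(y)^(sqrt(2))


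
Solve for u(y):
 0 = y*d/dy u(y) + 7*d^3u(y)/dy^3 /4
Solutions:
 u(y) = C1 + Integral(C2*airyai(-14^(2/3)*y/7) + C3*airybi(-14^(2/3)*y/7), y)


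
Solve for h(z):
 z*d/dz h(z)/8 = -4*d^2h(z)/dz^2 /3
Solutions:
 h(z) = C1 + C2*erf(sqrt(3)*z/8)


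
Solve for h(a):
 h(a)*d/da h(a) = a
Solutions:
 h(a) = -sqrt(C1 + a^2)
 h(a) = sqrt(C1 + a^2)


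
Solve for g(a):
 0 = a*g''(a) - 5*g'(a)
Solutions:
 g(a) = C1 + C2*a^6


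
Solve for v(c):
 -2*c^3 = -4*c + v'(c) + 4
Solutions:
 v(c) = C1 - c^4/2 + 2*c^2 - 4*c


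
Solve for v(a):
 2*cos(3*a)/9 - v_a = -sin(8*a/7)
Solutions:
 v(a) = C1 + 2*sin(3*a)/27 - 7*cos(8*a/7)/8


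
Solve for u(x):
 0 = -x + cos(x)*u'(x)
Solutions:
 u(x) = C1 + Integral(x/cos(x), x)


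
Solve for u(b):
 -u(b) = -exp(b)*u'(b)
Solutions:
 u(b) = C1*exp(-exp(-b))


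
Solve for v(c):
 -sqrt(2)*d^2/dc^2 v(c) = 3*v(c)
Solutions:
 v(c) = C1*sin(2^(3/4)*sqrt(3)*c/2) + C2*cos(2^(3/4)*sqrt(3)*c/2)


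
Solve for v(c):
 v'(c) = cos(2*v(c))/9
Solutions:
 -c/9 - log(sin(2*v(c)) - 1)/4 + log(sin(2*v(c)) + 1)/4 = C1


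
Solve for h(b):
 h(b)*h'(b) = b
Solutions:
 h(b) = -sqrt(C1 + b^2)
 h(b) = sqrt(C1 + b^2)


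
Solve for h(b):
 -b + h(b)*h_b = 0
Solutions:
 h(b) = -sqrt(C1 + b^2)
 h(b) = sqrt(C1 + b^2)


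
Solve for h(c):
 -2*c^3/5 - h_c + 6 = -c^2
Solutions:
 h(c) = C1 - c^4/10 + c^3/3 + 6*c


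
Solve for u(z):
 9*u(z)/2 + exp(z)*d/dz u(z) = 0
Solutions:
 u(z) = C1*exp(9*exp(-z)/2)


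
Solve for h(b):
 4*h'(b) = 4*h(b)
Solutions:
 h(b) = C1*exp(b)


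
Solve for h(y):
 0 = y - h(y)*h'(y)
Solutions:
 h(y) = -sqrt(C1 + y^2)
 h(y) = sqrt(C1 + y^2)


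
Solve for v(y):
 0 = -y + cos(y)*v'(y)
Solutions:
 v(y) = C1 + Integral(y/cos(y), y)


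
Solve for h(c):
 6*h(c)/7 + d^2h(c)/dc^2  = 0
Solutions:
 h(c) = C1*sin(sqrt(42)*c/7) + C2*cos(sqrt(42)*c/7)


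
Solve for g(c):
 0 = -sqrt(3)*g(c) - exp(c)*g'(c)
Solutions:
 g(c) = C1*exp(sqrt(3)*exp(-c))


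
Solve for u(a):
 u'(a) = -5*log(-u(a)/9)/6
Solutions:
 6*Integral(1/(log(-_y) - 2*log(3)), (_y, u(a)))/5 = C1 - a


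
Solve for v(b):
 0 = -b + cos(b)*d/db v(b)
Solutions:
 v(b) = C1 + Integral(b/cos(b), b)


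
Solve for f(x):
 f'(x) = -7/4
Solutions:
 f(x) = C1 - 7*x/4


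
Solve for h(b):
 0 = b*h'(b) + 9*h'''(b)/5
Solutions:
 h(b) = C1 + Integral(C2*airyai(-15^(1/3)*b/3) + C3*airybi(-15^(1/3)*b/3), b)


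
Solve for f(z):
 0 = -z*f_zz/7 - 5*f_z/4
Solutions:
 f(z) = C1 + C2/z^(31/4)


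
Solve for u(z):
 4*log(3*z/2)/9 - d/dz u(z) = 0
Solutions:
 u(z) = C1 + 4*z*log(z)/9 - 4*z/9 - 4*z*log(2)/9 + 4*z*log(3)/9


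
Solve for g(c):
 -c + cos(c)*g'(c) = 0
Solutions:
 g(c) = C1 + Integral(c/cos(c), c)


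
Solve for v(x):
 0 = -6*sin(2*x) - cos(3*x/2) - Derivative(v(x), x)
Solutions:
 v(x) = C1 - 2*sin(3*x/2)/3 + 3*cos(2*x)


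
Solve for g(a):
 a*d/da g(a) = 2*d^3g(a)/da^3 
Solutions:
 g(a) = C1 + Integral(C2*airyai(2^(2/3)*a/2) + C3*airybi(2^(2/3)*a/2), a)


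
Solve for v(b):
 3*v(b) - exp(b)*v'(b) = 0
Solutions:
 v(b) = C1*exp(-3*exp(-b))


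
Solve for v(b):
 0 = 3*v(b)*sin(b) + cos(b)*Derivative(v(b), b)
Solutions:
 v(b) = C1*cos(b)^3


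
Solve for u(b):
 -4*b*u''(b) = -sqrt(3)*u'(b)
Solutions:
 u(b) = C1 + C2*b^(sqrt(3)/4 + 1)


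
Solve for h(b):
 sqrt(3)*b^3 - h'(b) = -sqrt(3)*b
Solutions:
 h(b) = C1 + sqrt(3)*b^4/4 + sqrt(3)*b^2/2


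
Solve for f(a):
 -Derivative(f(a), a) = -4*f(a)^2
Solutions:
 f(a) = -1/(C1 + 4*a)


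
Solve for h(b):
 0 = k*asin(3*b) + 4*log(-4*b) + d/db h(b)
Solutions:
 h(b) = C1 - 4*b*log(-b) - 8*b*log(2) + 4*b - k*(b*asin(3*b) + sqrt(1 - 9*b^2)/3)


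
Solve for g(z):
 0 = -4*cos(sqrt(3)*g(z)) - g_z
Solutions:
 g(z) = sqrt(3)*(pi - asin((exp(2*sqrt(3)*C1) + exp(8*sqrt(3)*z))/(exp(2*sqrt(3)*C1) - exp(8*sqrt(3)*z))))/3
 g(z) = sqrt(3)*asin((exp(2*sqrt(3)*C1) + exp(8*sqrt(3)*z))/(exp(2*sqrt(3)*C1) - exp(8*sqrt(3)*z)))/3


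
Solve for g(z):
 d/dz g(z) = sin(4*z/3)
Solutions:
 g(z) = C1 - 3*cos(4*z/3)/4


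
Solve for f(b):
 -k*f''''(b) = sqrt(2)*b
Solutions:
 f(b) = C1 + C2*b + C3*b^2 + C4*b^3 - sqrt(2)*b^5/(120*k)


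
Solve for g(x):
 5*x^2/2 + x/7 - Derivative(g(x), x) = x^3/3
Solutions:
 g(x) = C1 - x^4/12 + 5*x^3/6 + x^2/14


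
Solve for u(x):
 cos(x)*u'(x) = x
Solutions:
 u(x) = C1 + Integral(x/cos(x), x)


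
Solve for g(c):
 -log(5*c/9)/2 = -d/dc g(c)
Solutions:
 g(c) = C1 + c*log(c)/2 - c*log(3) - c/2 + c*log(5)/2


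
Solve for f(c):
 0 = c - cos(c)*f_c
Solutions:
 f(c) = C1 + Integral(c/cos(c), c)


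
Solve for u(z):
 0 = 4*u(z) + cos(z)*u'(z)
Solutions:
 u(z) = C1*(sin(z)^2 - 2*sin(z) + 1)/(sin(z)^2 + 2*sin(z) + 1)


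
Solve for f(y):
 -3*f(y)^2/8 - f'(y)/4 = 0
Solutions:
 f(y) = 2/(C1 + 3*y)


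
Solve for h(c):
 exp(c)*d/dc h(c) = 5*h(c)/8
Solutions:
 h(c) = C1*exp(-5*exp(-c)/8)


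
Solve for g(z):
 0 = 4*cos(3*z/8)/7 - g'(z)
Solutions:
 g(z) = C1 + 32*sin(3*z/8)/21


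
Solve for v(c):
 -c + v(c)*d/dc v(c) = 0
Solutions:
 v(c) = -sqrt(C1 + c^2)
 v(c) = sqrt(C1 + c^2)


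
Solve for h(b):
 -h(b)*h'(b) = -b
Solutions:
 h(b) = -sqrt(C1 + b^2)
 h(b) = sqrt(C1 + b^2)


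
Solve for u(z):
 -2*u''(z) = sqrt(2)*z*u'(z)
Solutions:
 u(z) = C1 + C2*erf(2^(1/4)*z/2)


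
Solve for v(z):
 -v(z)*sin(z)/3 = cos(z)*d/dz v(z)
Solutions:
 v(z) = C1*cos(z)^(1/3)


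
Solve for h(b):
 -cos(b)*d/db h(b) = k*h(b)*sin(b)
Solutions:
 h(b) = C1*exp(k*log(cos(b)))


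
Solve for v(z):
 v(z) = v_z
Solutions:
 v(z) = C1*exp(z)


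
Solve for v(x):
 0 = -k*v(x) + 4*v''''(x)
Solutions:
 v(x) = C1*exp(-sqrt(2)*k^(1/4)*x/2) + C2*exp(sqrt(2)*k^(1/4)*x/2) + C3*exp(-sqrt(2)*I*k^(1/4)*x/2) + C4*exp(sqrt(2)*I*k^(1/4)*x/2)


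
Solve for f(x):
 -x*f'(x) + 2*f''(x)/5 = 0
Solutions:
 f(x) = C1 + C2*erfi(sqrt(5)*x/2)


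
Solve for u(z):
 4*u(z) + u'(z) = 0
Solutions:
 u(z) = C1*exp(-4*z)


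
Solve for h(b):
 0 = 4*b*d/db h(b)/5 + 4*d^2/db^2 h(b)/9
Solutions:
 h(b) = C1 + C2*erf(3*sqrt(10)*b/10)


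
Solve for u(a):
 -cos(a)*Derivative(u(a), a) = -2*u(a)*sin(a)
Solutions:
 u(a) = C1/cos(a)^2


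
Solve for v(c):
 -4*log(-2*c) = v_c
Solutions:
 v(c) = C1 - 4*c*log(-c) + 4*c*(1 - log(2))


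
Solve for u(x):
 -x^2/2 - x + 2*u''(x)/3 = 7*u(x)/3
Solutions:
 u(x) = C1*exp(-sqrt(14)*x/2) + C2*exp(sqrt(14)*x/2) - 3*x^2/14 - 3*x/7 - 6/49


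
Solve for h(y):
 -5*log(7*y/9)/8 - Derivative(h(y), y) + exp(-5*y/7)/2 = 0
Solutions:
 h(y) = C1 - 5*y*log(y)/8 + 5*y*(-log(7) + 1 + 2*log(3))/8 - 7*exp(-5*y/7)/10


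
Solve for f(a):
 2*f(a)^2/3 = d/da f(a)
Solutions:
 f(a) = -3/(C1 + 2*a)


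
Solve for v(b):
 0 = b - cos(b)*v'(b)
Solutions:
 v(b) = C1 + Integral(b/cos(b), b)


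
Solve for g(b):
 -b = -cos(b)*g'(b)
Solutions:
 g(b) = C1 + Integral(b/cos(b), b)


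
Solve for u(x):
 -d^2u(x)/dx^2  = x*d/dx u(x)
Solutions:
 u(x) = C1 + C2*erf(sqrt(2)*x/2)


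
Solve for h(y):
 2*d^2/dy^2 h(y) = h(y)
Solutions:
 h(y) = C1*exp(-sqrt(2)*y/2) + C2*exp(sqrt(2)*y/2)


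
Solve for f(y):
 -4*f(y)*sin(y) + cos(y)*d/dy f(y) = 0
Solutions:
 f(y) = C1/cos(y)^4


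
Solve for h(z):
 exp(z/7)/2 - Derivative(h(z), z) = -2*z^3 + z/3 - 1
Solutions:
 h(z) = C1 + z^4/2 - z^2/6 + z + 7*exp(z/7)/2


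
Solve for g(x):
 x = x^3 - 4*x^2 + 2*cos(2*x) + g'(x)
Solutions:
 g(x) = C1 - x^4/4 + 4*x^3/3 + x^2/2 - sin(2*x)


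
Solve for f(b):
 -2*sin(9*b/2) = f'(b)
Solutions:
 f(b) = C1 + 4*cos(9*b/2)/9


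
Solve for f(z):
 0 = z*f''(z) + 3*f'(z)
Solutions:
 f(z) = C1 + C2/z^2


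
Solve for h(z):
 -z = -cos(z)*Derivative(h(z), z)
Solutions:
 h(z) = C1 + Integral(z/cos(z), z)


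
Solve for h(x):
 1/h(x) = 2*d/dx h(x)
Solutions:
 h(x) = -sqrt(C1 + x)
 h(x) = sqrt(C1 + x)


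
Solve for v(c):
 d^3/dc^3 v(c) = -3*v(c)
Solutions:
 v(c) = C3*exp(-3^(1/3)*c) + (C1*sin(3^(5/6)*c/2) + C2*cos(3^(5/6)*c/2))*exp(3^(1/3)*c/2)


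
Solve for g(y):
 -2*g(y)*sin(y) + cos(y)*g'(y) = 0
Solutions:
 g(y) = C1/cos(y)^2


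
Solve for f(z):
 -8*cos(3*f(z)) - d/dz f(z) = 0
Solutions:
 f(z) = -asin((C1 + exp(48*z))/(C1 - exp(48*z)))/3 + pi/3
 f(z) = asin((C1 + exp(48*z))/(C1 - exp(48*z)))/3


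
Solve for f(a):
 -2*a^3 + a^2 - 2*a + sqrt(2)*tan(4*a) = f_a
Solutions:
 f(a) = C1 - a^4/2 + a^3/3 - a^2 - sqrt(2)*log(cos(4*a))/4


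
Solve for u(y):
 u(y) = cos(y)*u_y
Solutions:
 u(y) = C1*sqrt(sin(y) + 1)/sqrt(sin(y) - 1)


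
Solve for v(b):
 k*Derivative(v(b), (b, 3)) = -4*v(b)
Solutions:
 v(b) = C1*exp(2^(2/3)*b*(-1/k)^(1/3)) + C2*exp(2^(2/3)*b*(-1/k)^(1/3)*(-1 + sqrt(3)*I)/2) + C3*exp(-2^(2/3)*b*(-1/k)^(1/3)*(1 + sqrt(3)*I)/2)


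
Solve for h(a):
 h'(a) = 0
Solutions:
 h(a) = C1


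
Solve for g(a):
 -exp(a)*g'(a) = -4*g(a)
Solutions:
 g(a) = C1*exp(-4*exp(-a))


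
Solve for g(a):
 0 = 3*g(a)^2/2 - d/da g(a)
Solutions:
 g(a) = -2/(C1 + 3*a)


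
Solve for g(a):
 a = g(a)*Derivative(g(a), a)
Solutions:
 g(a) = -sqrt(C1 + a^2)
 g(a) = sqrt(C1 + a^2)


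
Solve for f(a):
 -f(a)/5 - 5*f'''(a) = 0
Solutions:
 f(a) = C3*exp(-5^(1/3)*a/5) + (C1*sin(sqrt(3)*5^(1/3)*a/10) + C2*cos(sqrt(3)*5^(1/3)*a/10))*exp(5^(1/3)*a/10)


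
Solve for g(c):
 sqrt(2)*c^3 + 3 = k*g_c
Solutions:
 g(c) = C1 + sqrt(2)*c^4/(4*k) + 3*c/k


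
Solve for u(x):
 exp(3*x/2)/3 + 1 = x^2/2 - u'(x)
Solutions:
 u(x) = C1 + x^3/6 - x - 2*exp(3*x/2)/9


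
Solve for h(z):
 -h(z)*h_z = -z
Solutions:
 h(z) = -sqrt(C1 + z^2)
 h(z) = sqrt(C1 + z^2)


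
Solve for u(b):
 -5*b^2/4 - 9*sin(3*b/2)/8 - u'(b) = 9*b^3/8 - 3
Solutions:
 u(b) = C1 - 9*b^4/32 - 5*b^3/12 + 3*b + 3*cos(3*b/2)/4


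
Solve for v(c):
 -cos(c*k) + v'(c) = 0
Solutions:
 v(c) = C1 + sin(c*k)/k


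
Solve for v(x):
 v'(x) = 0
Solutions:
 v(x) = C1


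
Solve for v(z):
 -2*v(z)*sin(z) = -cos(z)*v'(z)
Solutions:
 v(z) = C1/cos(z)^2


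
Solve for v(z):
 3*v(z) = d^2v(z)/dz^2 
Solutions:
 v(z) = C1*exp(-sqrt(3)*z) + C2*exp(sqrt(3)*z)


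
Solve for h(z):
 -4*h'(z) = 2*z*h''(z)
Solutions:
 h(z) = C1 + C2/z


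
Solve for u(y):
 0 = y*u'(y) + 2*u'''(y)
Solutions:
 u(y) = C1 + Integral(C2*airyai(-2^(2/3)*y/2) + C3*airybi(-2^(2/3)*y/2), y)


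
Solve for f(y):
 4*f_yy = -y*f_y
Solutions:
 f(y) = C1 + C2*erf(sqrt(2)*y/4)


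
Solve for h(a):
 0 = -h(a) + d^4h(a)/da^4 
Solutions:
 h(a) = C1*exp(-a) + C2*exp(a) + C3*sin(a) + C4*cos(a)


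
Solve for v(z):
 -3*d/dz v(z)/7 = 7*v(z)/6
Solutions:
 v(z) = C1*exp(-49*z/18)


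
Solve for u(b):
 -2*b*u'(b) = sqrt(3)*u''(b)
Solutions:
 u(b) = C1 + C2*erf(3^(3/4)*b/3)


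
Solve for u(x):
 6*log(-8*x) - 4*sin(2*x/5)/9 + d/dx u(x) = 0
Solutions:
 u(x) = C1 - 6*x*log(-x) - 18*x*log(2) + 6*x - 10*cos(2*x/5)/9


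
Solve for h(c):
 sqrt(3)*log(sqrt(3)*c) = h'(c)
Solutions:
 h(c) = C1 + sqrt(3)*c*log(c) - sqrt(3)*c + sqrt(3)*c*log(3)/2


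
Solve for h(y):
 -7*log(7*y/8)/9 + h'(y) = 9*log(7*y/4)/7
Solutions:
 h(y) = C1 + 130*y*log(y)/63 - 103*y*log(2)/21 - 130*y/63 + 130*y*log(7)/63


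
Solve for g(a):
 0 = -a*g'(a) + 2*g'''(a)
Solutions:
 g(a) = C1 + Integral(C2*airyai(2^(2/3)*a/2) + C3*airybi(2^(2/3)*a/2), a)


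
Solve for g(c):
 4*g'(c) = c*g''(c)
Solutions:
 g(c) = C1 + C2*c^5


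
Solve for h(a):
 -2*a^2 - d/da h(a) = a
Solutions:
 h(a) = C1 - 2*a^3/3 - a^2/2


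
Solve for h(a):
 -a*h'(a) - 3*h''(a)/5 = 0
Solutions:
 h(a) = C1 + C2*erf(sqrt(30)*a/6)


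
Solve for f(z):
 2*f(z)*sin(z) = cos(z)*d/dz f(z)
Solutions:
 f(z) = C1/cos(z)^2


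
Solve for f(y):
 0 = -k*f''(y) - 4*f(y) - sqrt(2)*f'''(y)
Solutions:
 f(y) = C1*exp(-y*(2^(5/6)*k^2/(2*(k^3/4 + sqrt(-k^6 + (k^3 + 108)^2)/4 + 27)^(1/3)) + sqrt(2)*k + 2*2^(1/6)*(k^3/4 + sqrt(-k^6 + (k^3 + 108)^2)/4 + 27)^(1/3))/6) + C2*exp(y*(-2^(5/6)*k^2/((-1 + sqrt(3)*I)*(k^3/4 + sqrt(-k^6 + (k^3 + 108)^2)/4 + 27)^(1/3)) - sqrt(2)*k + 2^(1/6)*(k^3/4 + sqrt(-k^6 + (k^3 + 108)^2)/4 + 27)^(1/3) - 2^(1/6)*sqrt(3)*I*(k^3/4 + sqrt(-k^6 + (k^3 + 108)^2)/4 + 27)^(1/3))/6) + C3*exp(y*(2^(5/6)*k^2/((1 + sqrt(3)*I)*(k^3/4 + sqrt(-k^6 + (k^3 + 108)^2)/4 + 27)^(1/3)) - sqrt(2)*k + 2^(1/6)*(k^3/4 + sqrt(-k^6 + (k^3 + 108)^2)/4 + 27)^(1/3) + 2^(1/6)*sqrt(3)*I*(k^3/4 + sqrt(-k^6 + (k^3 + 108)^2)/4 + 27)^(1/3))/6)


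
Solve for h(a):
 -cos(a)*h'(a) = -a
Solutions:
 h(a) = C1 + Integral(a/cos(a), a)


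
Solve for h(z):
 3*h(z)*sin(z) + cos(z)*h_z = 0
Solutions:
 h(z) = C1*cos(z)^3


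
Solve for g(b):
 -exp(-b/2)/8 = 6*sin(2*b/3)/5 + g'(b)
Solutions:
 g(b) = C1 + 9*cos(2*b/3)/5 + exp(-b/2)/4


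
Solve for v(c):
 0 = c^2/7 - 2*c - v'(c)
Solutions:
 v(c) = C1 + c^3/21 - c^2


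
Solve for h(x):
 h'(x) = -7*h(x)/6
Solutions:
 h(x) = C1*exp(-7*x/6)


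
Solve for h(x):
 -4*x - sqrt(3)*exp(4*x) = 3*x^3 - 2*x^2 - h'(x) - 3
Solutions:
 h(x) = C1 + 3*x^4/4 - 2*x^3/3 + 2*x^2 - 3*x + sqrt(3)*exp(4*x)/4


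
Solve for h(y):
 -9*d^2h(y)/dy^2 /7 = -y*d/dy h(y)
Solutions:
 h(y) = C1 + C2*erfi(sqrt(14)*y/6)


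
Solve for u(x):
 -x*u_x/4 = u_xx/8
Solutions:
 u(x) = C1 + C2*erf(x)


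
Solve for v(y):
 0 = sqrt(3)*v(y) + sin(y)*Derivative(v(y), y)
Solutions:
 v(y) = C1*(cos(y) + 1)^(sqrt(3)/2)/(cos(y) - 1)^(sqrt(3)/2)


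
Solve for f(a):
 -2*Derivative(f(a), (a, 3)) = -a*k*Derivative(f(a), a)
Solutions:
 f(a) = C1 + Integral(C2*airyai(2^(2/3)*a*k^(1/3)/2) + C3*airybi(2^(2/3)*a*k^(1/3)/2), a)


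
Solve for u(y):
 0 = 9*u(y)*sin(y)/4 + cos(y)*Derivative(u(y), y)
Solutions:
 u(y) = C1*cos(y)^(9/4)


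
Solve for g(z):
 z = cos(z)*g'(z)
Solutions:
 g(z) = C1 + Integral(z/cos(z), z)


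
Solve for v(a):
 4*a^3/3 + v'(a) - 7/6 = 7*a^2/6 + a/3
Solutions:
 v(a) = C1 - a^4/3 + 7*a^3/18 + a^2/6 + 7*a/6


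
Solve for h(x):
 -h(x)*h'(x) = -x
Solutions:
 h(x) = -sqrt(C1 + x^2)
 h(x) = sqrt(C1 + x^2)


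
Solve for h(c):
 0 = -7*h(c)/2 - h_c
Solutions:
 h(c) = C1*exp(-7*c/2)


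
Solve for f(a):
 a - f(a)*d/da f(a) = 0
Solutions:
 f(a) = -sqrt(C1 + a^2)
 f(a) = sqrt(C1 + a^2)


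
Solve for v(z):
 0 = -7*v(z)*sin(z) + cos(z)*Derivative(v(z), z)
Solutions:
 v(z) = C1/cos(z)^7


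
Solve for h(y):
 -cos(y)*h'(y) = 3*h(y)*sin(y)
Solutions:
 h(y) = C1*cos(y)^3


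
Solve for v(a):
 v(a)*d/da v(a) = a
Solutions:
 v(a) = -sqrt(C1 + a^2)
 v(a) = sqrt(C1 + a^2)


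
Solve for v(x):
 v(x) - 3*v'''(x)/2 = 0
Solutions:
 v(x) = C3*exp(2^(1/3)*3^(2/3)*x/3) + (C1*sin(2^(1/3)*3^(1/6)*x/2) + C2*cos(2^(1/3)*3^(1/6)*x/2))*exp(-2^(1/3)*3^(2/3)*x/6)


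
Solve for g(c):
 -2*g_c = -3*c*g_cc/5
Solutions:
 g(c) = C1 + C2*c^(13/3)


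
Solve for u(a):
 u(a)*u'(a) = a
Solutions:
 u(a) = -sqrt(C1 + a^2)
 u(a) = sqrt(C1 + a^2)


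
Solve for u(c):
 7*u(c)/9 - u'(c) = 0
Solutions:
 u(c) = C1*exp(7*c/9)


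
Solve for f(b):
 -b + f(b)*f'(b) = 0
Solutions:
 f(b) = -sqrt(C1 + b^2)
 f(b) = sqrt(C1 + b^2)


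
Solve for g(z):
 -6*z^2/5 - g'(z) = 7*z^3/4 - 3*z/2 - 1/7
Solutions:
 g(z) = C1 - 7*z^4/16 - 2*z^3/5 + 3*z^2/4 + z/7


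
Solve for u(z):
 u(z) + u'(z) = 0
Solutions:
 u(z) = C1*exp(-z)


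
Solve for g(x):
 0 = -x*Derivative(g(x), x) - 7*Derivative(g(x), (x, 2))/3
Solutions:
 g(x) = C1 + C2*erf(sqrt(42)*x/14)


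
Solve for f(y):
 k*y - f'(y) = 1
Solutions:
 f(y) = C1 + k*y^2/2 - y


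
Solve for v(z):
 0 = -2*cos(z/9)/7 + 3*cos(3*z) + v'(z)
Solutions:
 v(z) = C1 + 18*sin(z/9)/7 - sin(3*z)


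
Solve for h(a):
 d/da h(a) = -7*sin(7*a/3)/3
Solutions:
 h(a) = C1 + cos(7*a/3)


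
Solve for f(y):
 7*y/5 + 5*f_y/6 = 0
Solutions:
 f(y) = C1 - 21*y^2/25


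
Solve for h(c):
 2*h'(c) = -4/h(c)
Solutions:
 h(c) = -sqrt(C1 - 4*c)
 h(c) = sqrt(C1 - 4*c)


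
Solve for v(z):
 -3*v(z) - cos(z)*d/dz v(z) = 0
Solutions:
 v(z) = C1*(sin(z) - 1)^(3/2)/(sin(z) + 1)^(3/2)


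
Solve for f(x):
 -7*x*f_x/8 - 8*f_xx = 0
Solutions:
 f(x) = C1 + C2*erf(sqrt(14)*x/16)


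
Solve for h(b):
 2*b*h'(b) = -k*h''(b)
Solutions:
 h(b) = C1 + C2*sqrt(k)*erf(b*sqrt(1/k))


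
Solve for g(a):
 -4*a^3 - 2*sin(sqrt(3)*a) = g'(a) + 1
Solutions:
 g(a) = C1 - a^4 - a + 2*sqrt(3)*cos(sqrt(3)*a)/3


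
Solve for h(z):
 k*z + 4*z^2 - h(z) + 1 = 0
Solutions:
 h(z) = k*z + 4*z^2 + 1


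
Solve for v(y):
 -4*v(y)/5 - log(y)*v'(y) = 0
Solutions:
 v(y) = C1*exp(-4*li(y)/5)


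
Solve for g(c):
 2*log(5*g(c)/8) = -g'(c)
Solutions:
 -Integral(1/(-log(_y) - log(5) + 3*log(2)), (_y, g(c)))/2 = C1 - c


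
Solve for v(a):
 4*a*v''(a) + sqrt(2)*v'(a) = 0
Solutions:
 v(a) = C1 + C2*a^(1 - sqrt(2)/4)


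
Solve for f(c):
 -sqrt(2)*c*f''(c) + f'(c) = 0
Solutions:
 f(c) = C1 + C2*c^(sqrt(2)/2 + 1)


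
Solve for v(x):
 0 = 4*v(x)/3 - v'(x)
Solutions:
 v(x) = C1*exp(4*x/3)


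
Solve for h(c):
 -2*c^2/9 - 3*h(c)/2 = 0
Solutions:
 h(c) = -4*c^2/27


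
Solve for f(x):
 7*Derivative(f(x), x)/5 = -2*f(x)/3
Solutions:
 f(x) = C1*exp(-10*x/21)


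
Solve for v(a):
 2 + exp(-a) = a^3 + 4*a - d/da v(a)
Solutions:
 v(a) = C1 + a^4/4 + 2*a^2 - 2*a + exp(-a)


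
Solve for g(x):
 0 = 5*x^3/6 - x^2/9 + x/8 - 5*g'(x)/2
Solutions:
 g(x) = C1 + x^4/12 - 2*x^3/135 + x^2/40


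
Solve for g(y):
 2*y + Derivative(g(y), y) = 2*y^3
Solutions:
 g(y) = C1 + y^4/2 - y^2


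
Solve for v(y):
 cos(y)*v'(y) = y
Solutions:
 v(y) = C1 + Integral(y/cos(y), y)


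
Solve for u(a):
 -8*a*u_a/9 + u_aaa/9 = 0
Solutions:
 u(a) = C1 + Integral(C2*airyai(2*a) + C3*airybi(2*a), a)


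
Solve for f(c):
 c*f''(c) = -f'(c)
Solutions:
 f(c) = C1 + C2*log(c)


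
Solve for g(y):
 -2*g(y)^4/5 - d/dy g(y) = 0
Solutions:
 g(y) = 5^(1/3)*(1/(C1 + 6*y))^(1/3)
 g(y) = 5^(1/3)*(-3^(2/3) - 3*3^(1/6)*I)*(1/(C1 + 2*y))^(1/3)/6
 g(y) = 5^(1/3)*(-3^(2/3) + 3*3^(1/6)*I)*(1/(C1 + 2*y))^(1/3)/6


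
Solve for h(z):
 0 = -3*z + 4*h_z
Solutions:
 h(z) = C1 + 3*z^2/8


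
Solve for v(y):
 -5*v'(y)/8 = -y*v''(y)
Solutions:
 v(y) = C1 + C2*y^(13/8)


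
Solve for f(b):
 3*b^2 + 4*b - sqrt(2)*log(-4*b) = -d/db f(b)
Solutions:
 f(b) = C1 - b^3 - 2*b^2 + sqrt(2)*b*log(-b) + sqrt(2)*b*(-1 + 2*log(2))


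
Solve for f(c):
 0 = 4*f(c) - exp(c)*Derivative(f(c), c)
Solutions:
 f(c) = C1*exp(-4*exp(-c))


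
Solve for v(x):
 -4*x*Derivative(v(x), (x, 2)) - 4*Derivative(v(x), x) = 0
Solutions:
 v(x) = C1 + C2*log(x)


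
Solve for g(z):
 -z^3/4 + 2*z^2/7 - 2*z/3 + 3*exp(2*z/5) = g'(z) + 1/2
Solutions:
 g(z) = C1 - z^4/16 + 2*z^3/21 - z^2/3 - z/2 + 15*exp(2*z/5)/2


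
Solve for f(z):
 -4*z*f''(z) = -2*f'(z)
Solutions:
 f(z) = C1 + C2*z^(3/2)


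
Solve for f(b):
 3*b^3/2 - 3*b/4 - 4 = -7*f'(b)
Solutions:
 f(b) = C1 - 3*b^4/56 + 3*b^2/56 + 4*b/7


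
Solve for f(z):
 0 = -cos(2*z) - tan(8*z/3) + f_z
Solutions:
 f(z) = C1 - 3*log(cos(8*z/3))/8 + sin(2*z)/2


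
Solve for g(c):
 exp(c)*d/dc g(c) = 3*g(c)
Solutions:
 g(c) = C1*exp(-3*exp(-c))


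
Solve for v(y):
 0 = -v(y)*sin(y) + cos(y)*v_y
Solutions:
 v(y) = C1/cos(y)


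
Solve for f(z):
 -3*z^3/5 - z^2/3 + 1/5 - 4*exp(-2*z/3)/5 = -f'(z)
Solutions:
 f(z) = C1 + 3*z^4/20 + z^3/9 - z/5 - 6*exp(-2*z/3)/5


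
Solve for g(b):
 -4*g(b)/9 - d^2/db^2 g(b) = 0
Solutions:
 g(b) = C1*sin(2*b/3) + C2*cos(2*b/3)


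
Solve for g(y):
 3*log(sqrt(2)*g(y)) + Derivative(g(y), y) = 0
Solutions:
 2*Integral(1/(2*log(_y) + log(2)), (_y, g(y)))/3 = C1 - y


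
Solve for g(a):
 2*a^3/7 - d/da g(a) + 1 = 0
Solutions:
 g(a) = C1 + a^4/14 + a


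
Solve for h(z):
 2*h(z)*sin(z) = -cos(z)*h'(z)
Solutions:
 h(z) = C1*cos(z)^2


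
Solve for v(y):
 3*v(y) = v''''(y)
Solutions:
 v(y) = C1*exp(-3^(1/4)*y) + C2*exp(3^(1/4)*y) + C3*sin(3^(1/4)*y) + C4*cos(3^(1/4)*y)


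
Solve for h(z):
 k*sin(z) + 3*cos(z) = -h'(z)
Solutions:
 h(z) = C1 + k*cos(z) - 3*sin(z)


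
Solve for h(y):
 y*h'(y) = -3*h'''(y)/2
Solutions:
 h(y) = C1 + Integral(C2*airyai(-2^(1/3)*3^(2/3)*y/3) + C3*airybi(-2^(1/3)*3^(2/3)*y/3), y)


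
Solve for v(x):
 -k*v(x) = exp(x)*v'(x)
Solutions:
 v(x) = C1*exp(k*exp(-x))


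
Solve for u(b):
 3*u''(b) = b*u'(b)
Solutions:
 u(b) = C1 + C2*erfi(sqrt(6)*b/6)


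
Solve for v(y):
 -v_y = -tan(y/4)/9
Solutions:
 v(y) = C1 - 4*log(cos(y/4))/9


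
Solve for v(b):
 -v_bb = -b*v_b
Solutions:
 v(b) = C1 + C2*erfi(sqrt(2)*b/2)


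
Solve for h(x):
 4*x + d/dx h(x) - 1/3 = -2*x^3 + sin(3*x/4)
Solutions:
 h(x) = C1 - x^4/2 - 2*x^2 + x/3 - 4*cos(3*x/4)/3


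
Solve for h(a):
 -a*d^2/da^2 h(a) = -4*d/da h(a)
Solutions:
 h(a) = C1 + C2*a^5


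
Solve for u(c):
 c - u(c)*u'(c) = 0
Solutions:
 u(c) = -sqrt(C1 + c^2)
 u(c) = sqrt(C1 + c^2)


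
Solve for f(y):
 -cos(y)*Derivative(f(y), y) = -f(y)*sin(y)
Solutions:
 f(y) = C1/cos(y)


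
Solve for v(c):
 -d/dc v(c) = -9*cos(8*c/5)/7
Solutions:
 v(c) = C1 + 45*sin(8*c/5)/56


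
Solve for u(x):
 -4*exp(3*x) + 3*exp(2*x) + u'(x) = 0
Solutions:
 u(x) = C1 + 4*exp(3*x)/3 - 3*exp(2*x)/2


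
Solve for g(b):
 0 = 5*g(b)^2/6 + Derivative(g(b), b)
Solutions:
 g(b) = 6/(C1 + 5*b)


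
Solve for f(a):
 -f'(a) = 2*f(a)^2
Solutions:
 f(a) = 1/(C1 + 2*a)


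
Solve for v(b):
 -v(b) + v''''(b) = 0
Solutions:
 v(b) = C1*exp(-b) + C2*exp(b) + C3*sin(b) + C4*cos(b)


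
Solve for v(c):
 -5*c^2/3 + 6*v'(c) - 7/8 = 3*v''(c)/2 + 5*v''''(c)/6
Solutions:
 v(c) = C1 + C2*exp(15^(1/3)*c*(-(30 + sqrt(915))^(1/3) + 15^(1/3)/(30 + sqrt(915))^(1/3))/10)*sin(3^(1/6)*5^(1/3)*c*(3*5^(1/3)/(30 + sqrt(915))^(1/3) + 3^(2/3)*(30 + sqrt(915))^(1/3))/10) + C3*exp(15^(1/3)*c*(-(30 + sqrt(915))^(1/3) + 15^(1/3)/(30 + sqrt(915))^(1/3))/10)*cos(3^(1/6)*5^(1/3)*c*(3*5^(1/3)/(30 + sqrt(915))^(1/3) + 3^(2/3)*(30 + sqrt(915))^(1/3))/10) + C4*exp(-15^(1/3)*c*(-(30 + sqrt(915))^(1/3) + 15^(1/3)/(30 + sqrt(915))^(1/3))/5) + 5*c^3/54 + 5*c^2/72 + 13*c/72


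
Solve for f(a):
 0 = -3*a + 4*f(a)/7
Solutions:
 f(a) = 21*a/4


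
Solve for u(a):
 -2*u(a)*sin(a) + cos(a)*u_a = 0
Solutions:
 u(a) = C1/cos(a)^2


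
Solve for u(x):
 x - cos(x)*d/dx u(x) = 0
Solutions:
 u(x) = C1 + Integral(x/cos(x), x)


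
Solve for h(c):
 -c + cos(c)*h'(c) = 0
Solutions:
 h(c) = C1 + Integral(c/cos(c), c)


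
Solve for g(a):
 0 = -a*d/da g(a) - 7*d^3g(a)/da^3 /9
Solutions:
 g(a) = C1 + Integral(C2*airyai(-21^(2/3)*a/7) + C3*airybi(-21^(2/3)*a/7), a)


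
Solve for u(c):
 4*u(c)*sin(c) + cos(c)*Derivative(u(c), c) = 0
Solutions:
 u(c) = C1*cos(c)^4


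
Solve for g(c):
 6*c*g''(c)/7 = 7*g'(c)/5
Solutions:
 g(c) = C1 + C2*c^(79/30)


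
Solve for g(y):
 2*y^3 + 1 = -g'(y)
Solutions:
 g(y) = C1 - y^4/2 - y


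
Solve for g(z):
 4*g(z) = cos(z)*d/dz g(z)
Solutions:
 g(z) = C1*(sin(z)^2 + 2*sin(z) + 1)/(sin(z)^2 - 2*sin(z) + 1)


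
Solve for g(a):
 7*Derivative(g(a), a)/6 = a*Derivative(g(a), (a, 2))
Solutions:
 g(a) = C1 + C2*a^(13/6)


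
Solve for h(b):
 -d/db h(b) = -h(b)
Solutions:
 h(b) = C1*exp(b)


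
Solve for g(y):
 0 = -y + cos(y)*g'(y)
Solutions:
 g(y) = C1 + Integral(y/cos(y), y)


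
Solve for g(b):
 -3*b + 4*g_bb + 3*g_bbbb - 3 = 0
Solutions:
 g(b) = C1 + C2*b + C3*sin(2*sqrt(3)*b/3) + C4*cos(2*sqrt(3)*b/3) + b^3/8 + 3*b^2/8


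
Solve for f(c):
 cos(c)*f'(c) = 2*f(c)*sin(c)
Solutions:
 f(c) = C1/cos(c)^2


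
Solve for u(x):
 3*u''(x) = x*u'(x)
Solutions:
 u(x) = C1 + C2*erfi(sqrt(6)*x/6)


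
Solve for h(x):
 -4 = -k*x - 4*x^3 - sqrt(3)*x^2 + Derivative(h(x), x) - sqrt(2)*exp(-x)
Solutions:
 h(x) = C1 + k*x^2/2 + x^4 + sqrt(3)*x^3/3 - 4*x - sqrt(2)*exp(-x)


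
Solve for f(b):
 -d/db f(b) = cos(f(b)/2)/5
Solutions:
 b/5 - log(sin(f(b)/2) - 1) + log(sin(f(b)/2) + 1) = C1


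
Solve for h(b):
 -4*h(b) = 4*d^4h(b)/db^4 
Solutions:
 h(b) = (C1*sin(sqrt(2)*b/2) + C2*cos(sqrt(2)*b/2))*exp(-sqrt(2)*b/2) + (C3*sin(sqrt(2)*b/2) + C4*cos(sqrt(2)*b/2))*exp(sqrt(2)*b/2)


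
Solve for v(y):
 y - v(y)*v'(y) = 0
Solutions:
 v(y) = -sqrt(C1 + y^2)
 v(y) = sqrt(C1 + y^2)


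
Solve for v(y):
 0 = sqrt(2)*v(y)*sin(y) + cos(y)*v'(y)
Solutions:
 v(y) = C1*cos(y)^(sqrt(2))


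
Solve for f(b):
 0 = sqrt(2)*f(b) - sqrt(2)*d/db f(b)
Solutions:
 f(b) = C1*exp(b)


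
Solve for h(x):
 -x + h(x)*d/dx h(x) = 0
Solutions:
 h(x) = -sqrt(C1 + x^2)
 h(x) = sqrt(C1 + x^2)


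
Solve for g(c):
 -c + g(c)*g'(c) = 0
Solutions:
 g(c) = -sqrt(C1 + c^2)
 g(c) = sqrt(C1 + c^2)


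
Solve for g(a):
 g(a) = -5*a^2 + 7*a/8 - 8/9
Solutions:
 g(a) = -5*a^2 + 7*a/8 - 8/9


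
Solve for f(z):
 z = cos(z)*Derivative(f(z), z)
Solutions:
 f(z) = C1 + Integral(z/cos(z), z)


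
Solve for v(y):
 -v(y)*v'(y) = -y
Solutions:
 v(y) = -sqrt(C1 + y^2)
 v(y) = sqrt(C1 + y^2)


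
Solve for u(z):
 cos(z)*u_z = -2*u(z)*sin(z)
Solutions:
 u(z) = C1*cos(z)^2


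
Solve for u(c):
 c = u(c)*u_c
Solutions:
 u(c) = -sqrt(C1 + c^2)
 u(c) = sqrt(C1 + c^2)


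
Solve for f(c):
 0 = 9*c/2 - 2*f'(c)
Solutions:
 f(c) = C1 + 9*c^2/8


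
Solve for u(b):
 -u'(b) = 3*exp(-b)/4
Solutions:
 u(b) = C1 + 3*exp(-b)/4


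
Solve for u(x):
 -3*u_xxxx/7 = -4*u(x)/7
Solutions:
 u(x) = C1*exp(-sqrt(2)*3^(3/4)*x/3) + C2*exp(sqrt(2)*3^(3/4)*x/3) + C3*sin(sqrt(2)*3^(3/4)*x/3) + C4*cos(sqrt(2)*3^(3/4)*x/3)


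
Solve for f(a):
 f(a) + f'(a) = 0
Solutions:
 f(a) = C1*exp(-a)


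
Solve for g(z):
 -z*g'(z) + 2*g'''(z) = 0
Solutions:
 g(z) = C1 + Integral(C2*airyai(2^(2/3)*z/2) + C3*airybi(2^(2/3)*z/2), z)


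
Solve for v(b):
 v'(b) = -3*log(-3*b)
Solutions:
 v(b) = C1 - 3*b*log(-b) + 3*b*(1 - log(3))


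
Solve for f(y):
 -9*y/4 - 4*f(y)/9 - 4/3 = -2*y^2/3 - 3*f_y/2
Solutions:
 f(y) = C1*exp(8*y/27) + 3*y^2/2 + 81*y/16 + 1803/128


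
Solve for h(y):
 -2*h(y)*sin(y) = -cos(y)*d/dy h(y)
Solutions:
 h(y) = C1/cos(y)^2


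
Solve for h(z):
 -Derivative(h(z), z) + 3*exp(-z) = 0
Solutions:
 h(z) = C1 - 3*exp(-z)


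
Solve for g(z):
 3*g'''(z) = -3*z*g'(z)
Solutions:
 g(z) = C1 + Integral(C2*airyai(-z) + C3*airybi(-z), z)


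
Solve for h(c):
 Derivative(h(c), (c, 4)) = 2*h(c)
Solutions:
 h(c) = C1*exp(-2^(1/4)*c) + C2*exp(2^(1/4)*c) + C3*sin(2^(1/4)*c) + C4*cos(2^(1/4)*c)


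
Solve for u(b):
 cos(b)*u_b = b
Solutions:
 u(b) = C1 + Integral(b/cos(b), b)


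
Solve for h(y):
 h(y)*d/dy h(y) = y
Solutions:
 h(y) = -sqrt(C1 + y^2)
 h(y) = sqrt(C1 + y^2)


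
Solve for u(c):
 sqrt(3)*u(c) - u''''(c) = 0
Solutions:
 u(c) = C1*exp(-3^(1/8)*c) + C2*exp(3^(1/8)*c) + C3*sin(3^(1/8)*c) + C4*cos(3^(1/8)*c)


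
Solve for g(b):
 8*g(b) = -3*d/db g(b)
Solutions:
 g(b) = C1*exp(-8*b/3)


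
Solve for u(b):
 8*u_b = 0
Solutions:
 u(b) = C1


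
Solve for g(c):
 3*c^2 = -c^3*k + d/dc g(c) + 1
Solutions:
 g(c) = C1 + c^4*k/4 + c^3 - c


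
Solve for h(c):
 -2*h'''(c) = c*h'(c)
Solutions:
 h(c) = C1 + Integral(C2*airyai(-2^(2/3)*c/2) + C3*airybi(-2^(2/3)*c/2), c)


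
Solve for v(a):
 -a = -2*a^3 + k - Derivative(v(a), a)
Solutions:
 v(a) = C1 - a^4/2 + a^2/2 + a*k


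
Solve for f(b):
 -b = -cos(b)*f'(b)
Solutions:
 f(b) = C1 + Integral(b/cos(b), b)


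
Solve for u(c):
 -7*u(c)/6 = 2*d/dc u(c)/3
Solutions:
 u(c) = C1*exp(-7*c/4)


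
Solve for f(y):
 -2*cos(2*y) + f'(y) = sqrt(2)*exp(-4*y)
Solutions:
 f(y) = C1 + sin(2*y) - sqrt(2)*exp(-4*y)/4


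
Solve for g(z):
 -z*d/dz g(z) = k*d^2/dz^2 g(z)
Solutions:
 g(z) = C1 + C2*sqrt(k)*erf(sqrt(2)*z*sqrt(1/k)/2)


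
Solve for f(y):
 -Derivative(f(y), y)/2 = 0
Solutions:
 f(y) = C1


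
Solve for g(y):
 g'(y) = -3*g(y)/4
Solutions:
 g(y) = C1*exp(-3*y/4)


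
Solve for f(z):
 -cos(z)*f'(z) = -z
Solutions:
 f(z) = C1 + Integral(z/cos(z), z)


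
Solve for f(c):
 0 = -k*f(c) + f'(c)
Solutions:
 f(c) = C1*exp(c*k)


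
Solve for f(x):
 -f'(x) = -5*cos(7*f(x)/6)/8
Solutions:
 -5*x/8 - 3*log(sin(7*f(x)/6) - 1)/7 + 3*log(sin(7*f(x)/6) + 1)/7 = C1


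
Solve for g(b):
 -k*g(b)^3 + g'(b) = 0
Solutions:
 g(b) = -sqrt(2)*sqrt(-1/(C1 + b*k))/2
 g(b) = sqrt(2)*sqrt(-1/(C1 + b*k))/2


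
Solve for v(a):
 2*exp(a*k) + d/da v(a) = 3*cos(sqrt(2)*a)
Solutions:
 v(a) = C1 + 3*sqrt(2)*sin(sqrt(2)*a)/2 - 2*exp(a*k)/k


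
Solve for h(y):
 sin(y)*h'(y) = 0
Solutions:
 h(y) = C1


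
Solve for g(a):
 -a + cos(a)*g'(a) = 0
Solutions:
 g(a) = C1 + Integral(a/cos(a), a)


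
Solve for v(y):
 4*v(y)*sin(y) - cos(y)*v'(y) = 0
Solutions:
 v(y) = C1/cos(y)^4


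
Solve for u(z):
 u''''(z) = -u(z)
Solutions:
 u(z) = (C1*sin(sqrt(2)*z/2) + C2*cos(sqrt(2)*z/2))*exp(-sqrt(2)*z/2) + (C3*sin(sqrt(2)*z/2) + C4*cos(sqrt(2)*z/2))*exp(sqrt(2)*z/2)


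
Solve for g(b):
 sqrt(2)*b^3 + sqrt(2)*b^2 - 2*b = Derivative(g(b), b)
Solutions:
 g(b) = C1 + sqrt(2)*b^4/4 + sqrt(2)*b^3/3 - b^2


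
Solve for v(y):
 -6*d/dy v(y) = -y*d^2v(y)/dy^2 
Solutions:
 v(y) = C1 + C2*y^7


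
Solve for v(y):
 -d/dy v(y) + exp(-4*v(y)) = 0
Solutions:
 v(y) = log(-I*(C1 + 4*y)^(1/4))
 v(y) = log(I*(C1 + 4*y)^(1/4))
 v(y) = log(-(C1 + 4*y)^(1/4))
 v(y) = log(C1 + 4*y)/4


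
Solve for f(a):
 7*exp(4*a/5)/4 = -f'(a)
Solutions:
 f(a) = C1 - 35*exp(4*a/5)/16


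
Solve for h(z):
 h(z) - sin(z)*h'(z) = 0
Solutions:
 h(z) = C1*sqrt(cos(z) - 1)/sqrt(cos(z) + 1)


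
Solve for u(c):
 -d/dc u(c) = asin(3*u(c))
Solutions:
 Integral(1/asin(3*_y), (_y, u(c))) = C1 - c


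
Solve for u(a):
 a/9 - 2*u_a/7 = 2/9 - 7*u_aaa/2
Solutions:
 u(a) = C1 + C2*exp(-2*a/7) + C3*exp(2*a/7) + 7*a^2/36 - 7*a/9


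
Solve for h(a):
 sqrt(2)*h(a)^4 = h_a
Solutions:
 h(a) = (-1/(C1 + 3*sqrt(2)*a))^(1/3)
 h(a) = (-1/(C1 + sqrt(2)*a))^(1/3)*(-3^(2/3) - 3*3^(1/6)*I)/6
 h(a) = (-1/(C1 + sqrt(2)*a))^(1/3)*(-3^(2/3) + 3*3^(1/6)*I)/6


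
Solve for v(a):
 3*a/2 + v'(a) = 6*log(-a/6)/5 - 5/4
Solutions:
 v(a) = C1 - 3*a^2/4 + 6*a*log(-a)/5 + a*(-49 - 24*log(6))/20


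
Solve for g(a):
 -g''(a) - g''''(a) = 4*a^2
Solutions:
 g(a) = C1 + C2*a + C3*sin(a) + C4*cos(a) - a^4/3 + 4*a^2


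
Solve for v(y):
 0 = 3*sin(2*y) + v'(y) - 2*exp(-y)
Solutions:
 v(y) = C1 + 3*cos(2*y)/2 - 2*exp(-y)


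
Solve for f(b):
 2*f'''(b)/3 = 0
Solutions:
 f(b) = C1 + C2*b + C3*b^2


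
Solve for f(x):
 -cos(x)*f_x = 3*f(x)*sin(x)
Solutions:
 f(x) = C1*cos(x)^3


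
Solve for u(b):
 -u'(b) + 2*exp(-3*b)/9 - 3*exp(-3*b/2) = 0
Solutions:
 u(b) = C1 - 2*exp(-3*b)/27 + 2*exp(-3*b/2)


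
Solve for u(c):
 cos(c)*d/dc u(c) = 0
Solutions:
 u(c) = C1


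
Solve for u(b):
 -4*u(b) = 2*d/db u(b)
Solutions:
 u(b) = C1*exp(-2*b)


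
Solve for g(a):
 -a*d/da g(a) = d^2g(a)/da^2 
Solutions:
 g(a) = C1 + C2*erf(sqrt(2)*a/2)


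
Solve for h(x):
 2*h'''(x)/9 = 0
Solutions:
 h(x) = C1 + C2*x + C3*x^2


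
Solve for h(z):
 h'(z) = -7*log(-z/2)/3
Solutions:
 h(z) = C1 - 7*z*log(-z)/3 + 7*z*(log(2) + 1)/3


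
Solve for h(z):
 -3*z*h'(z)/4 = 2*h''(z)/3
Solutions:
 h(z) = C1 + C2*erf(3*z/4)


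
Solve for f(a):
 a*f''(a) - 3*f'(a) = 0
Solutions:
 f(a) = C1 + C2*a^4


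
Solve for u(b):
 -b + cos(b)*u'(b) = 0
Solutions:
 u(b) = C1 + Integral(b/cos(b), b)


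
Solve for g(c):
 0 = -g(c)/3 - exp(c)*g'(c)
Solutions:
 g(c) = C1*exp(exp(-c)/3)


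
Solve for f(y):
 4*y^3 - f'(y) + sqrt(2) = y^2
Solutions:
 f(y) = C1 + y^4 - y^3/3 + sqrt(2)*y


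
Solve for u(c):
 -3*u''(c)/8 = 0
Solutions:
 u(c) = C1 + C2*c


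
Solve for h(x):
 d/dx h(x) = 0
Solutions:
 h(x) = C1


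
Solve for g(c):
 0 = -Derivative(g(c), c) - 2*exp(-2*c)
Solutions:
 g(c) = C1 + exp(-2*c)


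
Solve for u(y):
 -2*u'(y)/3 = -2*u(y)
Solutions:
 u(y) = C1*exp(3*y)


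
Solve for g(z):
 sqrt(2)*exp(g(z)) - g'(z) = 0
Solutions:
 g(z) = log(-1/(C1 + sqrt(2)*z))


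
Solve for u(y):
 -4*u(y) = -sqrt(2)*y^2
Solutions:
 u(y) = sqrt(2)*y^2/4


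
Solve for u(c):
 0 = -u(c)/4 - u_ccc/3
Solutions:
 u(c) = C3*exp(-6^(1/3)*c/2) + (C1*sin(2^(1/3)*3^(5/6)*c/4) + C2*cos(2^(1/3)*3^(5/6)*c/4))*exp(6^(1/3)*c/4)


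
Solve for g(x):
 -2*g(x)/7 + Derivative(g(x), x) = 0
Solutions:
 g(x) = C1*exp(2*x/7)


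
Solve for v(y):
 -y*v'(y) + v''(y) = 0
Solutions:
 v(y) = C1 + C2*erfi(sqrt(2)*y/2)


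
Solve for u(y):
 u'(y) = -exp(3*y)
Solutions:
 u(y) = C1 - exp(3*y)/3


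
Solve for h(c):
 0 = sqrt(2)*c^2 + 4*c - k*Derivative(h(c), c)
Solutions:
 h(c) = C1 + sqrt(2)*c^3/(3*k) + 2*c^2/k


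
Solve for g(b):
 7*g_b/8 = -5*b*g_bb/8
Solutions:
 g(b) = C1 + C2/b^(2/5)


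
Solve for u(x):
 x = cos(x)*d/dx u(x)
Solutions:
 u(x) = C1 + Integral(x/cos(x), x)


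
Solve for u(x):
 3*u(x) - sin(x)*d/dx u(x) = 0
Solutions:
 u(x) = C1*(cos(x) - 1)^(3/2)/(cos(x) + 1)^(3/2)


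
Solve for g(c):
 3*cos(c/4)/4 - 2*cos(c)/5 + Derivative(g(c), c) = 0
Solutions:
 g(c) = C1 - 3*sin(c/4) + 2*sin(c)/5


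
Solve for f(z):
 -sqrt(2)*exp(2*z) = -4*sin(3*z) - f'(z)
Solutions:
 f(z) = C1 + sqrt(2)*exp(2*z)/2 + 4*cos(3*z)/3


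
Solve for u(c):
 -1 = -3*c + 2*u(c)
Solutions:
 u(c) = 3*c/2 - 1/2


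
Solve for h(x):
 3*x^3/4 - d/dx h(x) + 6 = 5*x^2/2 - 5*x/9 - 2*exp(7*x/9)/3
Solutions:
 h(x) = C1 + 3*x^4/16 - 5*x^3/6 + 5*x^2/18 + 6*x + 6*exp(7*x/9)/7


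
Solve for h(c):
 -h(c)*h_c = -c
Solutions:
 h(c) = -sqrt(C1 + c^2)
 h(c) = sqrt(C1 + c^2)


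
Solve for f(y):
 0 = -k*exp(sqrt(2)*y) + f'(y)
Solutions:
 f(y) = C1 + sqrt(2)*k*exp(sqrt(2)*y)/2


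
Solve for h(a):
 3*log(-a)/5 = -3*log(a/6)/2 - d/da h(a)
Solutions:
 h(a) = C1 - 21*a*log(a)/10 + 3*a*(7 + 5*log(6) - 2*I*pi)/10


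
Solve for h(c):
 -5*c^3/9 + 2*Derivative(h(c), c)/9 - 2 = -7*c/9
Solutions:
 h(c) = C1 + 5*c^4/8 - 7*c^2/4 + 9*c


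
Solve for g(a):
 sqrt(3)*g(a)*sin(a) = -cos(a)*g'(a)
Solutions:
 g(a) = C1*cos(a)^(sqrt(3))


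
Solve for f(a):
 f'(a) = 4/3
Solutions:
 f(a) = C1 + 4*a/3


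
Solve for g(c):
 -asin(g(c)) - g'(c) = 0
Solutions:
 Integral(1/asin(_y), (_y, g(c))) = C1 - c


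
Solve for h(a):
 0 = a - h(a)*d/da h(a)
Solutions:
 h(a) = -sqrt(C1 + a^2)
 h(a) = sqrt(C1 + a^2)


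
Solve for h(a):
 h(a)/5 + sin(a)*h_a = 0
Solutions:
 h(a) = C1*(cos(a) + 1)^(1/10)/(cos(a) - 1)^(1/10)


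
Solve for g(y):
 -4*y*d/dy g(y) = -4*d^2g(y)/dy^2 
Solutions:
 g(y) = C1 + C2*erfi(sqrt(2)*y/2)


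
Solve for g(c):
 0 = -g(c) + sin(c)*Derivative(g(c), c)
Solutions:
 g(c) = C1*sqrt(cos(c) - 1)/sqrt(cos(c) + 1)


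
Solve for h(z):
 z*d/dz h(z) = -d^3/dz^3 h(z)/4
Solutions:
 h(z) = C1 + Integral(C2*airyai(-2^(2/3)*z) + C3*airybi(-2^(2/3)*z), z)


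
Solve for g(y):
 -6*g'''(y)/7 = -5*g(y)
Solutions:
 g(y) = C3*exp(35^(1/3)*6^(2/3)*y/6) + (C1*sin(2^(2/3)*3^(1/6)*35^(1/3)*y/4) + C2*cos(2^(2/3)*3^(1/6)*35^(1/3)*y/4))*exp(-35^(1/3)*6^(2/3)*y/12)


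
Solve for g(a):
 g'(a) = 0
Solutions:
 g(a) = C1
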